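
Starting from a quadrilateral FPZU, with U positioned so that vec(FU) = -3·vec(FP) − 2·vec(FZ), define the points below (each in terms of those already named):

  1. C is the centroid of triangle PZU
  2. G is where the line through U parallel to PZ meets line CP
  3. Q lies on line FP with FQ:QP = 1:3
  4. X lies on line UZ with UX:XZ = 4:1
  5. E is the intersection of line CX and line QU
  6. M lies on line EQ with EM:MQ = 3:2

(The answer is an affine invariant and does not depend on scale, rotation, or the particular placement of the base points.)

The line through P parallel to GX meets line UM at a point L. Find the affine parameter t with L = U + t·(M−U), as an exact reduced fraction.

Work in coordinates with F = (0, 0), P = (1, 0), Z = (0, 1), U = (-3, -2).
1. C is the centroid of triangle PZU ⇒ C = (-2/3, -1/3)
2. G is where the line through U parallel to PZ meets line CP ⇒ G = (-4, -1)
3. Q lies on line FP with FQ:QP = 1:3 ⇒ Q = (1/4, 0)
4. X lies on line UZ with UX:XZ = 4:1 ⇒ X = (-3/5, 2/5)
5. E is the intersection of line CX and line QU ⇒ E = (-31/45, -26/45)
6. M lies on line EQ with EM:MQ = 3:2 ⇒ M = (-113/900, -52/225)
through P parallel to GX: direction (17/5, 7/5); meets UM at L = (-19/15, -14/15)
L = U + t·(M−U) with t = 120/199

t = 120/199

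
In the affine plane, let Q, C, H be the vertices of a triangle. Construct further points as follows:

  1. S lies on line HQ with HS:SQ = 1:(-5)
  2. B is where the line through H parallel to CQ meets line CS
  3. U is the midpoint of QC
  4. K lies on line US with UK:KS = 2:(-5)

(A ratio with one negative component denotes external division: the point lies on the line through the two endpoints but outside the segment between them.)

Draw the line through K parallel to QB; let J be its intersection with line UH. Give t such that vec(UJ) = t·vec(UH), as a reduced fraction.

Assign Q = (0, 0), C = (1, 0), H = (0, 1) — the answer is frame-independent, so this choice is without loss of generality.
1. S lies on line HQ with HS:SQ = 1:(-5) ⇒ S = (0, 5/4)
2. B is where the line through H parallel to CQ meets line CS ⇒ B = (1/5, 1)
3. U is the midpoint of QC ⇒ U = (1/2, 0)
4. K lies on line US with UK:KS = 2:(-5) ⇒ K = (5/6, -5/6)
through K parallel to QB: direction (1/5, 1); meets UH at J = (6/7, -5/7)
J = U + t·(H−U) with t = -5/7

t = -5/7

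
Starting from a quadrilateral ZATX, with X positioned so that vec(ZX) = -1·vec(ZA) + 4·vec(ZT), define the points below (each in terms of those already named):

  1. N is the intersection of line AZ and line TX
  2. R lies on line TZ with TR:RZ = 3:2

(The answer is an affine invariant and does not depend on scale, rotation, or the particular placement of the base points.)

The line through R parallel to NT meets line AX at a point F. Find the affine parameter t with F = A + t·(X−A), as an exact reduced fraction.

Assign Z = (0, 0), A = (1, 0), T = (0, 1), X = (-1, 4) — the answer is frame-independent, so this choice is without loss of generality.
1. N is the intersection of line AZ and line TX ⇒ N = (1/3, 0)
2. R lies on line TZ with TR:RZ = 3:2 ⇒ R = (0, 2/5)
through R parallel to NT: direction (-1/3, 1); meets AX at F = (-8/5, 26/5)
F = A + t·(X−A) with t = 13/10

t = 13/10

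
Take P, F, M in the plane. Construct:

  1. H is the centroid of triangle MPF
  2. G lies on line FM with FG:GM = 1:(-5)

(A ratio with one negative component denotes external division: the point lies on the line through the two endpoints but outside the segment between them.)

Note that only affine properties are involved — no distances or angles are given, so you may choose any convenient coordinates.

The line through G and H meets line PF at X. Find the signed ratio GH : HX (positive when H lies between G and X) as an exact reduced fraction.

Set P = (0, 0), F = (1, 0), M = (0, 1); any affine frame gives the same invariant.
1. H is the centroid of triangle MPF ⇒ H = (1/3, 1/3)
2. G lies on line FM with FG:GM = 1:(-5) ⇒ G = (5/4, -1/4)
line GH meets PF at X = (6/7, 0)
H = G + t·(X−G) with t = 7/3, so GH:HX = 7/3:-4/3

GH:HX = -7/4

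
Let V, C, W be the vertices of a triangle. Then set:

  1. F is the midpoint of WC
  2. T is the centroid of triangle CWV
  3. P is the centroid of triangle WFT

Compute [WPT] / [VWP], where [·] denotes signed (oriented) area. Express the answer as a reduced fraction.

Set V = (0, 0), C = (1, 0), W = (0, 1); any affine frame gives the same invariant.
1. F is the midpoint of WC ⇒ F = (1/2, 1/2)
2. T is the centroid of triangle CWV ⇒ T = (1/3, 1/3)
3. P is the centroid of triangle WFT ⇒ P = (5/18, 11/18)
2·[WPT] = -1/18, 2·[VWP] = -5/18
[WPT]:[VWP] = -1/18:-5/18 = 1/5

[WPT]:[VWP] = 1/5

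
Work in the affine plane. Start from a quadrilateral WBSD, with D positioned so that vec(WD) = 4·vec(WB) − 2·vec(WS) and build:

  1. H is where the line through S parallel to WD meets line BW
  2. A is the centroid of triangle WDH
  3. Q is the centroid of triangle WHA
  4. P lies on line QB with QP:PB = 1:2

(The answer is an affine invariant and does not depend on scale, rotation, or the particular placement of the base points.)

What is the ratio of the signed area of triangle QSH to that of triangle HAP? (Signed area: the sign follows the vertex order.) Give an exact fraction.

[QSH]:[HAP] = 15/7

Assign W = (0, 0), B = (1, 0), S = (0, 1), D = (4, -2) — the answer is frame-independent, so this choice is without loss of generality.
1. H is where the line through S parallel to WD meets line BW ⇒ H = (2, 0)
2. A is the centroid of triangle WDH ⇒ A = (2, -2/3)
3. Q is the centroid of triangle WHA ⇒ Q = (4/3, -2/9)
4. P lies on line QB with QP:PB = 1:2 ⇒ P = (11/9, -4/27)
2·[QSH] = -10/9, 2·[HAP] = -14/27
[QSH]:[HAP] = -10/9:-14/27 = 15/7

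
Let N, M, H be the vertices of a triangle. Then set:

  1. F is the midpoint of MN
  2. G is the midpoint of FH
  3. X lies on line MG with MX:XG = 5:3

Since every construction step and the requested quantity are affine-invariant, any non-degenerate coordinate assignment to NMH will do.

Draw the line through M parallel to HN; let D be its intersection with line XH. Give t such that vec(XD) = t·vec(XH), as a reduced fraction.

Assign N = (0, 0), M = (1, 0), H = (0, 1) — the answer is frame-independent, so this choice is without loss of generality.
1. F is the midpoint of MN ⇒ F = (1/2, 0)
2. G is the midpoint of FH ⇒ G = (1/4, 1/2)
3. X lies on line MG with MX:XG = 5:3 ⇒ X = (17/32, 5/16)
through M parallel to HN: direction (0, -1); meets XH at D = (1, -5/17)
D = X + t·(H−X) with t = -15/17

t = -15/17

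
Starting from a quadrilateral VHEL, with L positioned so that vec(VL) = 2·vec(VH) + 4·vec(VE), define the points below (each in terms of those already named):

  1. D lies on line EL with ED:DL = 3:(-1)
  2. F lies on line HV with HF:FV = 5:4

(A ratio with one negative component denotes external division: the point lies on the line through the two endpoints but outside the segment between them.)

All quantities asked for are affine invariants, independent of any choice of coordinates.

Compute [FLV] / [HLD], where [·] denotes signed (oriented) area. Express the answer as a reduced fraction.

[FLV]:[HLD] = -32/45

Assign V = (0, 0), H = (1, 0), E = (0, 1), L = (2, 4) — the answer is frame-independent, so this choice is without loss of generality.
1. D lies on line EL with ED:DL = 3:(-1) ⇒ D = (3, 11/2)
2. F lies on line HV with HF:FV = 5:4 ⇒ F = (4/9, 0)
2·[FLV] = 16/9, 2·[HLD] = -5/2
[FLV]:[HLD] = 16/9:-5/2 = -32/45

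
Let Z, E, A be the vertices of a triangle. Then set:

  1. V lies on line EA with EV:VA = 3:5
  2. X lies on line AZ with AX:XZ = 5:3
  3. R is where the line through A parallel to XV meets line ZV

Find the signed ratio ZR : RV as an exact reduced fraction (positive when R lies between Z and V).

ZR:RV = -8/5

Choose coordinates Z = (0, 0), E = (1, 0), A = (0, 1).
1. V lies on line EA with EV:VA = 3:5 ⇒ V = (5/8, 3/8)
2. X lies on line AZ with AX:XZ = 5:3 ⇒ X = (0, 3/8)
3. R is where the line through A parallel to XV meets line ZV ⇒ R = (5/3, 1)
R = Z + t·(V−Z) with t = 8/3, so ZR:RV = t:(1−t) = 8/3:-5/3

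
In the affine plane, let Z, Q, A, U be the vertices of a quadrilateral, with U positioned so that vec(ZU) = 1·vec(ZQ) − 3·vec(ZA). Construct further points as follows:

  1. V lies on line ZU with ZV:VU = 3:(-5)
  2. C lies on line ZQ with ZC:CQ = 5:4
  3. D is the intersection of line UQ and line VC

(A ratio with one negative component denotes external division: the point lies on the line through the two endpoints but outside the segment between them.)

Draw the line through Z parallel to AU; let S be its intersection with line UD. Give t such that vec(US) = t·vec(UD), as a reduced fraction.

Choose coordinates Z = (0, 0), Q = (1, 0), A = (0, 1), U = (1, -3).
1. V lies on line ZU with ZV:VU = 3:(-5) ⇒ V = (-3/2, 9/2)
2. C lies on line ZQ with ZC:CQ = 5:4 ⇒ C = (5/9, 0)
3. D is the intersection of line UQ and line VC ⇒ D = (1, -36/37)
through Z parallel to AU: direction (1, -4); meets UD at S = (1, -4)
S = U + t·(D−U) with t = -37/75

t = -37/75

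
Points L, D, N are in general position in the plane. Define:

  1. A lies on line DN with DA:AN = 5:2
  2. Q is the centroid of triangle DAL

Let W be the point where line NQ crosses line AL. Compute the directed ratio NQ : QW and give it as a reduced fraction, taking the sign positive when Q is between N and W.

Work in coordinates with L = (0, 0), D = (1, 0), N = (0, 1).
1. A lies on line DN with DA:AN = 5:2 ⇒ A = (2/7, 5/7)
2. Q is the centroid of triangle DAL ⇒ Q = (3/7, 5/21)
line NQ meets AL at W = (18/77, 45/77)
Q = N + t·(W−N) with t = 11/6, so NQ:QW = 11/6:-5/6

NQ:QW = -11/5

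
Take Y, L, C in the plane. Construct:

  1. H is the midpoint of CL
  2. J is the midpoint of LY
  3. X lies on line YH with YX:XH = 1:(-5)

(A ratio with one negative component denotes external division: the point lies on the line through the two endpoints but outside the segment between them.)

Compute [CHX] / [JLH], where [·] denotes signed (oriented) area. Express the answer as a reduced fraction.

Work in coordinates with Y = (0, 0), L = (1, 0), C = (0, 1).
1. H is the midpoint of CL ⇒ H = (1/2, 1/2)
2. J is the midpoint of LY ⇒ J = (1/2, 0)
3. X lies on line YH with YX:XH = 1:(-5) ⇒ X = (-1/8, -1/8)
2·[CHX] = -5/8, 2·[JLH] = 1/4
[CHX]:[JLH] = -5/8:1/4 = -5/2

[CHX]:[JLH] = -5/2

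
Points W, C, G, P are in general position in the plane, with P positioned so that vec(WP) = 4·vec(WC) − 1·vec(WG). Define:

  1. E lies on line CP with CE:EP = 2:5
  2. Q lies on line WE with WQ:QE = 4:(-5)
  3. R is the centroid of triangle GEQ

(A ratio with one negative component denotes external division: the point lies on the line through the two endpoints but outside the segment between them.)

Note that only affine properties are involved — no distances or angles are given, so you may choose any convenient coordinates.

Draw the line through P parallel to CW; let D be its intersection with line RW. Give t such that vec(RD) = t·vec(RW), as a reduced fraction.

Set W = (0, 0), C = (1, 0), G = (0, 1), P = (4, -1); any affine frame gives the same invariant.
1. E lies on line CP with CE:EP = 2:5 ⇒ E = (13/7, -2/7)
2. Q lies on line WE with WQ:QE = 4:(-5) ⇒ Q = (-52/7, 8/7)
3. R is the centroid of triangle GEQ ⇒ R = (-13/7, 13/21)
through P parallel to CW: direction (-1, 0); meets RW at D = (3, -1)
D = R + t·(W−R) with t = 34/13

t = 34/13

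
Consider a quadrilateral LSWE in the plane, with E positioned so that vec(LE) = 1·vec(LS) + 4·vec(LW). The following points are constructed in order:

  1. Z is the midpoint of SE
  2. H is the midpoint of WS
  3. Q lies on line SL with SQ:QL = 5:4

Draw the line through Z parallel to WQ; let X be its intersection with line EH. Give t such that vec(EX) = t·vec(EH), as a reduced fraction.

Choose coordinates L = (0, 0), S = (1, 0), W = (0, 1), E = (1, 4).
1. Z is the midpoint of SE ⇒ Z = (1, 2)
2. H is the midpoint of WS ⇒ H = (1/2, 1/2)
3. Q lies on line SL with SQ:QL = 5:4 ⇒ Q = (4/9, 0)
through Z parallel to WQ: direction (4/9, -1); meets EH at X = (29/37, 92/37)
X = E + t·(H−E) with t = 16/37

t = 16/37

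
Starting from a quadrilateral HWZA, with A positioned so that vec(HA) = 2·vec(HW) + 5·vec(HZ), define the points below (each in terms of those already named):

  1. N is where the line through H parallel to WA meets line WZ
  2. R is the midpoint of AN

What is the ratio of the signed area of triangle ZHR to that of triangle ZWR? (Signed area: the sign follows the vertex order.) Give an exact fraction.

[ZHR]:[ZWR] = 13/36

Choose coordinates H = (0, 0), W = (1, 0), Z = (0, 1), A = (2, 5).
1. N is where the line through H parallel to WA meets line WZ ⇒ N = (1/6, 5/6)
2. R is the midpoint of AN ⇒ R = (13/12, 35/12)
2·[ZHR] = 13/12, 2·[ZWR] = 3
[ZHR]:[ZWR] = 13/12:3 = 13/36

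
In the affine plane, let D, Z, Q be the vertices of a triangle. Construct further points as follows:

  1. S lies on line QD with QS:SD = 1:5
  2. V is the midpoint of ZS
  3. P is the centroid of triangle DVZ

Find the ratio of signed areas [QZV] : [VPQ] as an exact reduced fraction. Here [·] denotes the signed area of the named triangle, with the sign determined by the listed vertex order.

Work in coordinates with D = (0, 0), Z = (1, 0), Q = (0, 1).
1. S lies on line QD with QS:SD = 1:5 ⇒ S = (0, 5/6)
2. V is the midpoint of ZS ⇒ V = (1/2, 5/12)
3. P is the centroid of triangle DVZ ⇒ P = (1/2, 5/36)
2·[QZV] = -1/12, 2·[VPQ] = -5/36
[QZV]:[VPQ] = -1/12:-5/36 = 3/5

[QZV]:[VPQ] = 3/5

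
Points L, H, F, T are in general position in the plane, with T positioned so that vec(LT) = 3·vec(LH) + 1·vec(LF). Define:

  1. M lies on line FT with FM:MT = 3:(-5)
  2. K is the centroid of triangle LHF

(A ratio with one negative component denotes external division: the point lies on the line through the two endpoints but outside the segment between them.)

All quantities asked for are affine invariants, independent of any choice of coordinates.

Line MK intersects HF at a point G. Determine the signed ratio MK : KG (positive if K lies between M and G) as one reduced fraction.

MK:KG = 25/2

Assign L = (0, 0), H = (1, 0), F = (0, 1), T = (3, 1) — the answer is frame-independent, so this choice is without loss of generality.
1. M lies on line FT with FM:MT = 3:(-5) ⇒ M = (-9/2, 1)
2. K is the centroid of triangle LHF ⇒ K = (1/3, 1/3)
line MK meets HF at G = (18/25, 7/25)
K = M + t·(G−M) with t = 25/27, so MK:KG = 25/27:2/27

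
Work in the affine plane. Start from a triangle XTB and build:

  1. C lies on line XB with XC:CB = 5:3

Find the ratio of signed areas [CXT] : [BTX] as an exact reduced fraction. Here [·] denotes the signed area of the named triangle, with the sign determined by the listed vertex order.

[CXT]:[BTX] = -5/8

Set X = (0, 0), T = (1, 0), B = (0, 1); any affine frame gives the same invariant.
1. C lies on line XB with XC:CB = 5:3 ⇒ C = (0, 5/8)
2·[CXT] = 5/8, 2·[BTX] = -1
[CXT]:[BTX] = 5/8:-1 = -5/8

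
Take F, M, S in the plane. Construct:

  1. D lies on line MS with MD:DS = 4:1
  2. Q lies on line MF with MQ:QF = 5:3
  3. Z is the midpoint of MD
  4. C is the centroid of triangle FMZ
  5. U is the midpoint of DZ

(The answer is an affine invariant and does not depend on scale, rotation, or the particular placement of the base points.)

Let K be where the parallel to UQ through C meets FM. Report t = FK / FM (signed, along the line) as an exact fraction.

t = 19/36

Assign F = (0, 0), M = (1, 0), S = (0, 1) — the answer is frame-independent, so this choice is without loss of generality.
1. D lies on line MS with MD:DS = 4:1 ⇒ D = (1/5, 4/5)
2. Q lies on line MF with MQ:QF = 5:3 ⇒ Q = (3/8, 0)
3. Z is the midpoint of MD ⇒ Z = (3/5, 2/5)
4. C is the centroid of triangle FMZ ⇒ C = (8/15, 2/15)
5. U is the midpoint of DZ ⇒ U = (2/5, 3/5)
through C parallel to UQ: direction (-1/40, -3/5); meets FM at K = (19/36, 0)
K = F + t·(M−F) with t = 19/36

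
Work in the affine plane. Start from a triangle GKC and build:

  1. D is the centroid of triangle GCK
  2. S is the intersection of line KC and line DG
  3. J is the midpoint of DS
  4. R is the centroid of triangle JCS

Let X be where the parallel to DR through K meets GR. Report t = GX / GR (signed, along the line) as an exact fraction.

t = 11/4

Choose coordinates G = (0, 0), K = (1, 0), C = (0, 1).
1. D is the centroid of triangle GCK ⇒ D = (1/3, 1/3)
2. S is the intersection of line KC and line DG ⇒ S = (1/2, 1/2)
3. J is the midpoint of DS ⇒ J = (5/12, 5/12)
4. R is the centroid of triangle JCS ⇒ R = (11/36, 23/36)
through K parallel to DR: direction (-1/36, 11/36); meets GR at X = (121/144, 253/144)
X = G + t·(R−G) with t = 11/4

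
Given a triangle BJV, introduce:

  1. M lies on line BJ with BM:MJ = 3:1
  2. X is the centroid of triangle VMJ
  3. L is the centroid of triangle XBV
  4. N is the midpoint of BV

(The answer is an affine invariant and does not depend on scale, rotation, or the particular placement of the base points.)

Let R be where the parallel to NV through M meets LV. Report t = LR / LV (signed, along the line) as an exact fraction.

Set B = (0, 0), J = (1, 0), V = (0, 1); any affine frame gives the same invariant.
1. M lies on line BJ with BM:MJ = 3:1 ⇒ M = (3/4, 0)
2. X is the centroid of triangle VMJ ⇒ X = (7/12, 1/3)
3. L is the centroid of triangle XBV ⇒ L = (7/36, 4/9)
4. N is the midpoint of BV ⇒ N = (0, 1/2)
through M parallel to NV: direction (0, 1/2); meets LV at R = (3/4, -8/7)
R = L + t·(V−L) with t = -20/7

t = -20/7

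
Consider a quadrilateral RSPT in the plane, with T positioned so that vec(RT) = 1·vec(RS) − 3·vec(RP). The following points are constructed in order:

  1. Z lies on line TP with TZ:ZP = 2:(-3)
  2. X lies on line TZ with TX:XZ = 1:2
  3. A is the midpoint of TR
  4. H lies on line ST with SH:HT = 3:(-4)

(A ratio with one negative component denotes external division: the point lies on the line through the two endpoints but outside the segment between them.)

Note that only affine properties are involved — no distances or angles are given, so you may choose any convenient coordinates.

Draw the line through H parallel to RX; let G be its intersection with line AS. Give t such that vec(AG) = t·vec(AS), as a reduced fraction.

t = 61/16

Work in coordinates with R = (0, 0), S = (1, 0), P = (0, 1), T = (1, -3).
1. Z lies on line TP with TZ:ZP = 2:(-3) ⇒ Z = (3, -11)
2. X lies on line TZ with TX:XZ = 1:2 ⇒ X = (5/3, -17/3)
3. A is the midpoint of TR ⇒ A = (1/2, -3/2)
4. H lies on line ST with SH:HT = 3:(-4) ⇒ H = (1, 9)
through H parallel to RX: direction (5/3, -17/3); meets AS at G = (77/32, 135/32)
G = A + t·(S−A) with t = 61/16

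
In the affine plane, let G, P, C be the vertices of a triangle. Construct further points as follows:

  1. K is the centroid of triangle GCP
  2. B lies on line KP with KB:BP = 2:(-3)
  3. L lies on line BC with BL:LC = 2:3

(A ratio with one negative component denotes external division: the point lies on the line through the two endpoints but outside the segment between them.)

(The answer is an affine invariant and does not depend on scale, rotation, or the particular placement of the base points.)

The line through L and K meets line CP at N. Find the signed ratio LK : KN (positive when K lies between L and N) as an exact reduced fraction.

LK:KN = 4/5

Set G = (0, 0), P = (1, 0), C = (0, 1); any affine frame gives the same invariant.
1. K is the centroid of triangle GCP ⇒ K = (1/3, 1/3)
2. B lies on line KP with KB:BP = 2:(-3) ⇒ B = (-1, 1)
3. L lies on line BC with BL:LC = 2:3 ⇒ L = (-3/5, 1)
line LK meets CP at N = (3/2, -1/2)
K = L + t·(N−L) with t = 4/9, so LK:KN = 4/9:5/9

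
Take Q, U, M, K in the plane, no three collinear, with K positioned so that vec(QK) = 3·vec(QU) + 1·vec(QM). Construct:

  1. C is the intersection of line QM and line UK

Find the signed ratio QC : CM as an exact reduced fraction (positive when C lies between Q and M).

QC:CM = -1/3

Choose coordinates Q = (0, 0), U = (1, 0), M = (0, 1), K = (3, 1).
1. C is the intersection of line QM and line UK ⇒ C = (0, -1/2)
C = Q + t·(M−Q) with t = -1/2, so QC:CM = t:(1−t) = -1/2:3/2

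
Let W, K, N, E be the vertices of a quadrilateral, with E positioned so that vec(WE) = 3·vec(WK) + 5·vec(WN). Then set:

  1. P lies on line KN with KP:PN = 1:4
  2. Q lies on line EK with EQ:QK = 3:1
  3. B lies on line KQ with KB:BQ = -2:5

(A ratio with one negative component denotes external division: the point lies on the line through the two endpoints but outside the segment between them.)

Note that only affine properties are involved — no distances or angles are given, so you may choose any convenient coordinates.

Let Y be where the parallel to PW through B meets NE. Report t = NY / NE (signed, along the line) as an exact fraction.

t = -8/13

Set W = (0, 0), K = (1, 0), N = (0, 1), E = (3, 5); any affine frame gives the same invariant.
1. P lies on line KN with KP:PN = 1:4 ⇒ P = (4/5, 1/5)
2. Q lies on line EK with EQ:QK = 3:1 ⇒ Q = (3/2, 5/4)
3. B lies on line KQ with KB:BQ = -2:5 ⇒ B = (2/3, -5/6)
through B parallel to PW: direction (-4/5, -1/5); meets NE at Y = (-24/13, -19/13)
Y = N + t·(E−N) with t = -8/13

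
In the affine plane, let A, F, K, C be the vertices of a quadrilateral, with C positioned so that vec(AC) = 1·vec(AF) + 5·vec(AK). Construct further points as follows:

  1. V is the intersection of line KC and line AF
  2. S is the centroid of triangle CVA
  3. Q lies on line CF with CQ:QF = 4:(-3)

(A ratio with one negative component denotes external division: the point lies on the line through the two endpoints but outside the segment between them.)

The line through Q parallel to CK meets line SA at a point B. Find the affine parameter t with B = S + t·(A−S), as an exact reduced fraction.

Set A = (0, 0), F = (1, 0), K = (0, 1), C = (1, 5); any affine frame gives the same invariant.
1. V is the intersection of line KC and line AF ⇒ V = (-1/4, 0)
2. S is the centroid of triangle CVA ⇒ S = (1/4, 5/3)
3. Q lies on line CF with CQ:QF = 4:(-3) ⇒ Q = (1, -15)
through Q parallel to CK: direction (-1, -4); meets SA at B = (-57/8, -95/2)
B = S + t·(A−S) with t = 59/2

t = 59/2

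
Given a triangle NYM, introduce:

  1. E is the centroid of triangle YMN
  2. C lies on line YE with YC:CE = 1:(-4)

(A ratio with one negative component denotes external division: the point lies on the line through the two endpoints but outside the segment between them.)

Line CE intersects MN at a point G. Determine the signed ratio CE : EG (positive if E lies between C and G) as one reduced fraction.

Choose coordinates N = (0, 0), Y = (1, 0), M = (0, 1).
1. E is the centroid of triangle YMN ⇒ E = (1/3, 1/3)
2. C lies on line YE with YC:CE = 1:(-4) ⇒ C = (11/9, -1/9)
line CE meets MN at G = (0, 1/2)
E = C + t·(G−C) with t = 8/11, so CE:EG = 8/11:3/11

CE:EG = 8/3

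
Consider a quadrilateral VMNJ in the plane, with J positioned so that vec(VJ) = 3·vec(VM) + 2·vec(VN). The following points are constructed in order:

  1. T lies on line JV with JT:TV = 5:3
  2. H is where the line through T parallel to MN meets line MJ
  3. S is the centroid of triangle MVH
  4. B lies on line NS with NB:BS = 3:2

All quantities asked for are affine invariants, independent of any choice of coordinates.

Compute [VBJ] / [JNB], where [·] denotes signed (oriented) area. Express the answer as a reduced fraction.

Assign V = (0, 0), M = (1, 0), N = (0, 1), J = (3, 2) — the answer is frame-independent, so this choice is without loss of generality.
1. T lies on line JV with JT:TV = 5:3 ⇒ T = (9/8, 3/4)
2. H is where the line through T parallel to MN meets line MJ ⇒ H = (23/16, 7/16)
3. S is the centroid of triangle MVH ⇒ S = (13/16, 7/48)
4. B lies on line NS with NB:BS = 3:2 ⇒ B = (39/80, 39/80)
2·[VBJ] = -39/80, 2·[JNB] = 81/40
[VBJ]:[JNB] = -39/80:81/40 = -13/54

[VBJ]:[JNB] = -13/54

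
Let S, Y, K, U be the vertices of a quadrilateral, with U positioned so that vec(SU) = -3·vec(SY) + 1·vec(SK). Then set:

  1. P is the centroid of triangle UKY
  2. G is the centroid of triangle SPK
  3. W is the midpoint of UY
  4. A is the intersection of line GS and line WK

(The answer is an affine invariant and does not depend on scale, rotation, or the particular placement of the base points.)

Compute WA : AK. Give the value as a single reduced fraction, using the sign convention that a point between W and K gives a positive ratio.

Set S = (0, 0), Y = (1, 0), K = (0, 1), U = (-3, 1); any affine frame gives the same invariant.
1. P is the centroid of triangle UKY ⇒ P = (-2/3, 2/3)
2. G is the centroid of triangle SPK ⇒ G = (-2/9, 5/9)
3. W is the midpoint of UY ⇒ W = (-1, 1/2)
4. A is the intersection of line GS and line WK ⇒ A = (-1/3, 5/6)
A = W + t·(K−W) with t = 2/3, so WA:AK = t:(1−t) = 2/3:1/3

WA:AK = 2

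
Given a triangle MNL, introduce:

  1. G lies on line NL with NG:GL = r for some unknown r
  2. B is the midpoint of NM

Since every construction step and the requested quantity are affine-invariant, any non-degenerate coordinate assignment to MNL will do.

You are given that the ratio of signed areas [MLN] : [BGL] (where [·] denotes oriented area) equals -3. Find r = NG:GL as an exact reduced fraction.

Work in coordinates with M = (0, 0), N = (1, 0), L = (0, 1).
1. With NG:GL = r, write λ = r/(r+1) so G = N + λ·(L−N); G is affine-linear in λ
2. B is the midpoint of NM ⇒ B = (1/2, 0)
Every point depending on G is an affine combination of G and λ-independent points, so each such coordinate is linear in λ; the λ² term in each signed area is a multiple of (L−N)×(L−N) = 0, so 2·[MLN] and 2·[BGL] are each linear in λ. Evaluating at λ=0 and λ=1:
  2·[MLN] = -1,   2·[BGL] = -1/2·λ + 1/2
So [MLN]:[BGL] = (-1) / (-1/2·λ + 1/2). Setting this equal to -3:
  -1 = -3·(-1/2·λ + 1/2)  ⇒  λ = 1/3
Then r = λ/(1−λ) = (1/3)/(2/3) = 1/2. Check: with r = 1/2, G = (2/3, 1/3) and [MLN]:[BGL] = -3 as required.

r = 1/2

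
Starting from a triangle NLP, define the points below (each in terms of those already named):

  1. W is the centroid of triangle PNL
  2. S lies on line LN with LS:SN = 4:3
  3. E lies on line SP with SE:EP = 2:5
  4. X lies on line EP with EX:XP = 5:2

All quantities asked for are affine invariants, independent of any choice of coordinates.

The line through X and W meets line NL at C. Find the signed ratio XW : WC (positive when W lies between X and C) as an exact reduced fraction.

XW:WC = 68/49

Work in coordinates with N = (0, 0), L = (1, 0), P = (0, 1).
1. W is the centroid of triangle PNL ⇒ W = (1/3, 1/3)
2. S lies on line LN with LS:SN = 4:3 ⇒ S = (3/7, 0)
3. E lies on line SP with SE:EP = 2:5 ⇒ E = (15/49, 2/7)
4. X lies on line EP with EX:XP = 5:2 ⇒ X = (30/343, 39/49)
line XW meets NL at C = (243/476, 0)
W = X + t·(C−X) with t = 68/117, so XW:WC = 68/117:49/117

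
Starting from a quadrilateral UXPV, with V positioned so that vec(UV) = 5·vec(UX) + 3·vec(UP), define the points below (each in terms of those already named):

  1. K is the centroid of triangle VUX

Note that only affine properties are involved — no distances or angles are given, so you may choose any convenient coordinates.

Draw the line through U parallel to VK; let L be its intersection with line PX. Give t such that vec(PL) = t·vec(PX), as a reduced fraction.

t = 3/5

Set U = (0, 0), X = (1, 0), P = (0, 1), V = (5, 3); any affine frame gives the same invariant.
1. K is the centroid of triangle VUX ⇒ K = (2, 1)
through U parallel to VK: direction (-3, -2); meets PX at L = (3/5, 2/5)
L = P + t·(X−P) with t = 3/5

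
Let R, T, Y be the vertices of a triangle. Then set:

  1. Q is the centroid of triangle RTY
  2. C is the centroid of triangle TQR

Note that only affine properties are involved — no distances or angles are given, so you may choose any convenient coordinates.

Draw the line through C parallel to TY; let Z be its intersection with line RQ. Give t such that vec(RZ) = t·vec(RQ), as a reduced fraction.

t = 5/6

Choose coordinates R = (0, 0), T = (1, 0), Y = (0, 1).
1. Q is the centroid of triangle RTY ⇒ Q = (1/3, 1/3)
2. C is the centroid of triangle TQR ⇒ C = (4/9, 1/9)
through C parallel to TY: direction (-1, 1); meets RQ at Z = (5/18, 5/18)
Z = R + t·(Q−R) with t = 5/6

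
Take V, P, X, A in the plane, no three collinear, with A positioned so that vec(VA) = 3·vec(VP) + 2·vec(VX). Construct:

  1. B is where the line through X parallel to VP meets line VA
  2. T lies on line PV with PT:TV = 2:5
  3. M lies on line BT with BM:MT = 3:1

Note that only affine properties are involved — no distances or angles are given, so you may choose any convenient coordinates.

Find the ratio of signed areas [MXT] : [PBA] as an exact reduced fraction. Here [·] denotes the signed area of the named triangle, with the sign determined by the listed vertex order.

Choose coordinates V = (0, 0), P = (1, 0), X = (0, 1), A = (3, 2).
1. B is where the line through X parallel to VP meets line VA ⇒ B = (3/2, 1)
2. T lies on line PV with PT:TV = 2:5 ⇒ T = (5/7, 0)
3. M lies on line BT with BM:MT = 3:1 ⇒ M = (51/56, 1/4)
2·[MXT] = 3/8, 2·[PBA] = -1
[MXT]:[PBA] = 3/8:-1 = -3/8

[MXT]:[PBA] = -3/8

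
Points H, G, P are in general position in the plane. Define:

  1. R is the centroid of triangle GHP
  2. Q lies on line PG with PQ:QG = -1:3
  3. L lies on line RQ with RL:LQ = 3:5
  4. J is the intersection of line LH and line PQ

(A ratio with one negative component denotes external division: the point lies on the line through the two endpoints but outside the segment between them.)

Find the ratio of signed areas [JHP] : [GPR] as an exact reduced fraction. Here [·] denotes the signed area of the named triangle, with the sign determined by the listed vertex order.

[JHP]:[GPR] = -3/38

Work in coordinates with H = (0, 0), G = (1, 0), P = (0, 1).
1. R is the centroid of triangle GHP ⇒ R = (1/3, 1/3)
2. Q lies on line PG with PQ:QG = -1:3 ⇒ Q = (-1/2, 3/2)
3. L lies on line RQ with RL:LQ = 3:5 ⇒ L = (1/48, 37/48)
4. J is the intersection of line LH and line PQ ⇒ J = (1/38, 37/38)
2·[JHP] = -1/38, 2·[GPR] = 1/3
[JHP]:[GPR] = -1/38:1/3 = -3/38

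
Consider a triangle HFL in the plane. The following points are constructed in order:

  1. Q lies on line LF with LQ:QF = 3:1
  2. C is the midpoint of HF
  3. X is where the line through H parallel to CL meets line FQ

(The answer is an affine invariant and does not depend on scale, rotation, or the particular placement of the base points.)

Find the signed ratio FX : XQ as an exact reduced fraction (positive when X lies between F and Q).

FX:XQ = -8/7

Work in coordinates with H = (0, 0), F = (1, 0), L = (0, 1).
1. Q lies on line LF with LQ:QF = 3:1 ⇒ Q = (3/4, 1/4)
2. C is the midpoint of HF ⇒ C = (1/2, 0)
3. X is where the line through H parallel to CL meets line FQ ⇒ X = (-1, 2)
X = F + t·(Q−F) with t = 8, so FX:XQ = t:(1−t) = 8:-7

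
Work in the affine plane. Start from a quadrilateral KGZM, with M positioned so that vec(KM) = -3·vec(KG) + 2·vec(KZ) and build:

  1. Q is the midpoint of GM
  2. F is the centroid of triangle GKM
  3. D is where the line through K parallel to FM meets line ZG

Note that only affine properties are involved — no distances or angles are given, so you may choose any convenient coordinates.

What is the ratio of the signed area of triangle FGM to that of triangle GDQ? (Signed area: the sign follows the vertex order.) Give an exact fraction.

[FGM]:[GDQ] = -1/2

Assign K = (0, 0), G = (1, 0), Z = (0, 1), M = (-3, 2) — the answer is frame-independent, so this choice is without loss of generality.
1. Q is the midpoint of GM ⇒ Q = (-1, 1)
2. F is the centroid of triangle GKM ⇒ F = (-2/3, 2/3)
3. D is where the line through K parallel to FM meets line ZG ⇒ D = (7/3, -4/3)
2·[FGM] = 2/3, 2·[GDQ] = -4/3
[FGM]:[GDQ] = 2/3:-4/3 = -1/2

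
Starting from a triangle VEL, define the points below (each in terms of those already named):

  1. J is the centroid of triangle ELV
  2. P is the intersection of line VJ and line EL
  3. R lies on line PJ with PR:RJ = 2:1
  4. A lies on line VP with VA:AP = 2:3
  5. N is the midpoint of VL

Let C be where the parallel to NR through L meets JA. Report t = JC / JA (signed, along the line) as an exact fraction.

Work in coordinates with V = (0, 0), E = (1, 0), L = (0, 1).
1. J is the centroid of triangle ELV ⇒ J = (1/3, 1/3)
2. P is the intersection of line VJ and line EL ⇒ P = (1/2, 1/2)
3. R lies on line PJ with PR:RJ = 2:1 ⇒ R = (7/18, 7/18)
4. A lies on line VP with VA:AP = 2:3 ⇒ A = (1/5, 1/5)
5. N is the midpoint of VL ⇒ N = (0, 1/2)
through L parallel to NR: direction (7/18, -1/9); meets JA at C = (7/9, 7/9)
C = J + t·(A−J) with t = -10/3

t = -10/3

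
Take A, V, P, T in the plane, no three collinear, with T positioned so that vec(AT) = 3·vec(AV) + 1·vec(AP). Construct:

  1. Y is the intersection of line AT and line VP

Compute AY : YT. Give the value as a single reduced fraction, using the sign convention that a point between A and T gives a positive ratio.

Set A = (0, 0), V = (1, 0), P = (0, 1), T = (3, 1); any affine frame gives the same invariant.
1. Y is the intersection of line AT and line VP ⇒ Y = (3/4, 1/4)
Y = A + t·(T−A) with t = 1/4, so AY:YT = t:(1−t) = 1/4:3/4

AY:YT = 1/3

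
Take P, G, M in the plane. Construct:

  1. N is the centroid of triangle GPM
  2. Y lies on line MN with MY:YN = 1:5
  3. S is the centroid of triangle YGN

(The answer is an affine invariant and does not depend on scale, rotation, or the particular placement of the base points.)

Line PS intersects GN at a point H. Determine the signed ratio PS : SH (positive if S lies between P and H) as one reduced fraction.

Choose coordinates P = (0, 0), G = (1, 0), M = (0, 1).
1. N is the centroid of triangle GPM ⇒ N = (1/3, 1/3)
2. Y lies on line MN with MY:YN = 1:5 ⇒ Y = (1/18, 8/9)
3. S is the centroid of triangle YGN ⇒ S = (25/54, 11/27)
line PS meets GN at H = (25/69, 22/69)
S = P + t·(H−P) with t = 23/18, so PS:SH = 23/18:-5/18

PS:SH = -23/5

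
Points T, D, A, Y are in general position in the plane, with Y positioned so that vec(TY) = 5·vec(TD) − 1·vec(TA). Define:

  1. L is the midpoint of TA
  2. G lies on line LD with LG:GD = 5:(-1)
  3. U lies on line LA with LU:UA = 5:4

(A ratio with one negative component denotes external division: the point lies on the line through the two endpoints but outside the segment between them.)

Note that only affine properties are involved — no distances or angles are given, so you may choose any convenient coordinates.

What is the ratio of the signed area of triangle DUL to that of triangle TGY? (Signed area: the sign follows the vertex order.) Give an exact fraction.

[DUL]:[TGY] = -4/9

Choose coordinates T = (0, 0), D = (1, 0), A = (0, 1), Y = (5, -1).
1. L is the midpoint of TA ⇒ L = (0, 1/2)
2. G lies on line LD with LG:GD = 5:(-1) ⇒ G = (5/4, -1/8)
3. U lies on line LA with LU:UA = 5:4 ⇒ U = (0, 7/9)
2·[DUL] = 5/18, 2·[TGY] = -5/8
[DUL]:[TGY] = 5/18:-5/8 = -4/9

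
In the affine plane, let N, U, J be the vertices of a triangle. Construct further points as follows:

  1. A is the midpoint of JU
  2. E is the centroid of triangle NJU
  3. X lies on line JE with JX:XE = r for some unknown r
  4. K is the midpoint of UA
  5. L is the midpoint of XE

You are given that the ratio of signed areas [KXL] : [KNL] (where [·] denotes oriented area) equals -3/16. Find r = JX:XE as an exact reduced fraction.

r = 5/4

Work in coordinates with N = (0, 0), U = (1, 0), J = (0, 1).
1. A is the midpoint of JU ⇒ A = (1/2, 1/2)
2. E is the centroid of triangle NJU ⇒ E = (1/3, 1/3)
3. With JX:XE = r, write λ = r/(r+1) so X = J + λ·(E−J); X is affine-linear in λ
4. K is the midpoint of UA ⇒ K = (3/4, 1/4)
5. L is the midpoint of XE ⇒ L is an affine combination of earlier points and hence also affine-linear in λ
Every point depending on X is an affine combination of X and λ-independent points, so each such coordinate is linear in λ; the λ² term in each signed area is a multiple of (E−J)×(E−J) = 0, so 2·[KXL] and 2·[KNL] are each linear in λ. Evaluating at λ=0 and λ=1:
  2·[KXL] = -1/8·λ + 1/8,   2·[KNL] = 7/24·λ − 11/24
So [KXL]:[KNL] = (-1/8·λ + 1/8) / (7/24·λ − 11/24). Setting this equal to -3/16:
  -1/8·λ + 1/8 = -3/16·(7/24·λ − 11/24)  ⇒  λ = 5/9
Then r = λ/(1−λ) = (5/9)/(4/9) = 5/4. Check: with r = 5/4, X = (5/27, 17/27) and [KXL]:[KNL] = -3/16 as required.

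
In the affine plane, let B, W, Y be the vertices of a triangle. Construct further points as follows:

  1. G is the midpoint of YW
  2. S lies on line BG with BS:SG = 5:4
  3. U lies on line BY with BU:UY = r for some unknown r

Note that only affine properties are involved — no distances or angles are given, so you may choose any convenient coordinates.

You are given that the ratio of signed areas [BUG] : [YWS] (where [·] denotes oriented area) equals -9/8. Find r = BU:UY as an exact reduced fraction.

r = -1/2

Work in coordinates with B = (0, 0), W = (1, 0), Y = (0, 1).
1. G is the midpoint of YW ⇒ G = (1/2, 1/2)
2. S lies on line BG with BS:SG = 5:4 ⇒ S = (5/18, 5/18)
3. With BU:UY = r, write λ = r/(r+1) so U = B + λ·(Y−B); U is affine-linear in λ
Every point depending on U is an affine combination of U and λ-independent points, so each such coordinate is linear in λ; the λ² term in each signed area is a multiple of (Y−B)×(Y−B) = 0, so 2·[BUG] and 2·[YWS] are each linear in λ. Evaluating at λ=0 and λ=1:
  2·[BUG] = -1/2·λ,   2·[YWS] = -4/9
So [BUG]:[YWS] = (-1/2·λ) / (-4/9). Setting this equal to -9/8:
  -1/2·λ = -9/8·(-4/9)  ⇒  λ = -1
Then r = λ/(1−λ) = (-1)/(2) = -1/2. Check: with r = -1/2, U = (0, -1) and [BUG]:[YWS] = -9/8 as required.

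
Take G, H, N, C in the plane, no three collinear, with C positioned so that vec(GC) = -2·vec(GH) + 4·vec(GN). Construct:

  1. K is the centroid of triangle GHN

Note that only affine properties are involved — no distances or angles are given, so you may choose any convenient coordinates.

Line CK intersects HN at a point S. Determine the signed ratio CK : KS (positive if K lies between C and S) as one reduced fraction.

CK:KS = -4

Choose coordinates G = (0, 0), H = (1, 0), N = (0, 1), C = (-2, 4).
1. K is the centroid of triangle GHN ⇒ K = (1/3, 1/3)
line CK meets HN at S = (-1/4, 5/4)
K = C + t·(S−C) with t = 4/3, so CK:KS = 4/3:-1/3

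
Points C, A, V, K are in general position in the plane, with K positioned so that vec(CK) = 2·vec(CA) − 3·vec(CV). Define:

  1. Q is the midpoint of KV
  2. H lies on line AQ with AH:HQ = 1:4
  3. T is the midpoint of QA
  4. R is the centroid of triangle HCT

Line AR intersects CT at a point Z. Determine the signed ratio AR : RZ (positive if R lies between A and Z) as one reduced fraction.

AR:RZ = 4

Set C = (0, 0), A = (1, 0), V = (0, 1), K = (2, -3); any affine frame gives the same invariant.
1. Q is the midpoint of KV ⇒ Q = (1, -1)
2. H lies on line AQ with AH:HQ = 1:4 ⇒ H = (1, -1/5)
3. T is the midpoint of QA ⇒ T = (1, -1/2)
4. R is the centroid of triangle HCT ⇒ R = (2/3, -7/30)
line AR meets CT at Z = (7/12, -7/24)
R = A + t·(Z−A) with t = 4/5, so AR:RZ = 4/5:1/5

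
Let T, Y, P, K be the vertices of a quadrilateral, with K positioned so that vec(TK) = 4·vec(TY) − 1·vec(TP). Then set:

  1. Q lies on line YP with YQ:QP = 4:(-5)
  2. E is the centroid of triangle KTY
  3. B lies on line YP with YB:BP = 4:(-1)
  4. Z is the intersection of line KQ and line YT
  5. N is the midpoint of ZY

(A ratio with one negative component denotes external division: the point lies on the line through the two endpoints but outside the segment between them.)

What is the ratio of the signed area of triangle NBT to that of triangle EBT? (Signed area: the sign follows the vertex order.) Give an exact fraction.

[NBT]:[EBT] = 28/19

Assign T = (0, 0), Y = (1, 0), P = (0, 1), K = (4, -1) — the answer is frame-independent, so this choice is without loss of generality.
1. Q lies on line YP with YQ:QP = 4:(-5) ⇒ Q = (5, -4)
2. E is the centroid of triangle KTY ⇒ E = (5/3, -1/3)
3. B lies on line YP with YB:BP = 4:(-1) ⇒ B = (-1/3, 4/3)
4. Z is the intersection of line KQ and line YT ⇒ Z = (11/3, 0)
5. N is the midpoint of ZY ⇒ N = (7/3, 0)
2·[NBT] = 28/9, 2·[EBT] = 19/9
[NBT]:[EBT] = 28/9:19/9 = 28/19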